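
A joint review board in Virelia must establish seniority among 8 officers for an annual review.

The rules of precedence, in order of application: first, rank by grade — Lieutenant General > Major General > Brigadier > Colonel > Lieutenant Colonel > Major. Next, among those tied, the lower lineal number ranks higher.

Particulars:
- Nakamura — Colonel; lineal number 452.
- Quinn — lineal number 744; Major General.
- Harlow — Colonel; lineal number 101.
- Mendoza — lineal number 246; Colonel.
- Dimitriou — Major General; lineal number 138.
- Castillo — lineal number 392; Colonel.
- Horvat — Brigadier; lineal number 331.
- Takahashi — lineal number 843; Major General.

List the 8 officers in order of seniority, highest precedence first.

By grade: Dimitriou, Quinn and Takahashi (Major General); then Horvat (Brigadier); then Harlow, Mendoza, Castillo and Nakamura (Colonel).
Among Dimitriou, Quinn and Takahashi, by lineal number (lower first): Dimitriou (138) before Quinn (744) before Takahashi (843).
Among Harlow, Mendoza, Castillo and Nakamura, by lineal number (lower first): Harlow (101) before Mendoza (246) before Castillo (392) before Nakamura (452).
Full order: Dimitriou, Quinn, Takahashi, Horvat, Harlow, Mendoza, Castillo, Nakamura.

Dimitriou, Quinn, Takahashi, Horvat, Harlow, Mendoza, Castillo, Nakamura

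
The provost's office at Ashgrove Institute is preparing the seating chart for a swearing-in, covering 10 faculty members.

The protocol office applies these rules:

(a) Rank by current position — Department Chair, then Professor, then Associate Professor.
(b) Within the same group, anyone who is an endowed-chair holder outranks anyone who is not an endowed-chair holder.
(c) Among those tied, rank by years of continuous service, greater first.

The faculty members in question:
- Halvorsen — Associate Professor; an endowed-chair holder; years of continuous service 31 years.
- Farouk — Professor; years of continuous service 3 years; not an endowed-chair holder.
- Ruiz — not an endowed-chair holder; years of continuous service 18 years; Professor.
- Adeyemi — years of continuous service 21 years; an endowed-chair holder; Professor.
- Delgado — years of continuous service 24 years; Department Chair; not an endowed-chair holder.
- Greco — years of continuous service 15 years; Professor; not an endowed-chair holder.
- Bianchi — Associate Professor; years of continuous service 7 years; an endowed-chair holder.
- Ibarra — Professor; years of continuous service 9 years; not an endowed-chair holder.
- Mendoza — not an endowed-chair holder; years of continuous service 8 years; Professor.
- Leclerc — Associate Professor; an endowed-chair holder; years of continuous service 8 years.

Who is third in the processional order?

By current position: Delgado (Department Chair); then Adeyemi, Ruiz, Greco, Ibarra, Mendoza and Farouk (Professor); then Halvorsen, Leclerc and Bianchi (Associate Professor).
Among Adeyemi, Ruiz, Greco, Ibarra, Mendoza and Farouk, an endowed-chair holder before not an endowed-chair holder: Adeyemi (an endowed-chair holder) before Ruiz, Greco, Ibarra, Mendoza and Farouk (not an endowed-chair holder).
Among Ruiz, Greco, Ibarra, Mendoza and Farouk, by years of continuous service (higher first): Ruiz (18 years) before Greco (15 years) before Ibarra (9 years) before Mendoza (8 years) before Farouk (3 years).
Halvorsen, Leclerc and Bianchi are each an endowed-chair holder, so the next rule applies.
Among Halvorsen, Leclerc and Bianchi, by years of continuous service (higher first): Halvorsen (31 years) before Leclerc (8 years) before Bianchi (7 years).
Order: Delgado, Adeyemi, Ruiz, Greco, Ibarra, Mendoza, Farouk, Halvorsen, Leclerc, Bianchi.

Ruiz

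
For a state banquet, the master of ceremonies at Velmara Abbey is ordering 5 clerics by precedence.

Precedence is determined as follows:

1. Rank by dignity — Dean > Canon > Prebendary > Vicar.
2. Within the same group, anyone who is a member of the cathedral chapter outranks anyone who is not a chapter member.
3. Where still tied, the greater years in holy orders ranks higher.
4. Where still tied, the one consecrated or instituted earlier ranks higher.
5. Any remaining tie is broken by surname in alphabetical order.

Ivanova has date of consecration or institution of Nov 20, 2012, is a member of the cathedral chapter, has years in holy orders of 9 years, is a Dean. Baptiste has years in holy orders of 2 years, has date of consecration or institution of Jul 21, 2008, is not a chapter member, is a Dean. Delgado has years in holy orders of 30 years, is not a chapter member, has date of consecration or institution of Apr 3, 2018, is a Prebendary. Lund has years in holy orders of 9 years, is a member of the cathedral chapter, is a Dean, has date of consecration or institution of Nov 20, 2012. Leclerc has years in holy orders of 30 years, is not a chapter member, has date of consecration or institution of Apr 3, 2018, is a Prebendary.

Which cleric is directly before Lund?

Ivanova

By dignity: Ivanova, Lund and Baptiste (Dean); then Delgado and Leclerc (Prebendary).
Among Ivanova, Lund and Baptiste, a member of the cathedral chapter before not a chapter member: Ivanova and Lund (a member of the cathedral chapter) before Baptiste (not a chapter member).
Ivanova and Lund both have years in holy orders 9 years, so the next rule applies.
Ivanova and Lund both have date of consecration or institution Nov 20, 2012, so the next rule applies.
Among Ivanova and Lund, alphabetically by surname: Ivanova before Lund.
Delgado and Leclerc are each not a chapter member, so the next rule applies.
Delgado and Leclerc both have years in holy orders 30 years, so the next rule applies.
Delgado and Leclerc both have date of consecration or institution Apr 3, 2018, so the next rule applies.
Among Delgado and Leclerc, alphabetically by surname: Delgado before Leclerc.
Order: Ivanova, Lund, Baptiste, Delgado, Leclerc.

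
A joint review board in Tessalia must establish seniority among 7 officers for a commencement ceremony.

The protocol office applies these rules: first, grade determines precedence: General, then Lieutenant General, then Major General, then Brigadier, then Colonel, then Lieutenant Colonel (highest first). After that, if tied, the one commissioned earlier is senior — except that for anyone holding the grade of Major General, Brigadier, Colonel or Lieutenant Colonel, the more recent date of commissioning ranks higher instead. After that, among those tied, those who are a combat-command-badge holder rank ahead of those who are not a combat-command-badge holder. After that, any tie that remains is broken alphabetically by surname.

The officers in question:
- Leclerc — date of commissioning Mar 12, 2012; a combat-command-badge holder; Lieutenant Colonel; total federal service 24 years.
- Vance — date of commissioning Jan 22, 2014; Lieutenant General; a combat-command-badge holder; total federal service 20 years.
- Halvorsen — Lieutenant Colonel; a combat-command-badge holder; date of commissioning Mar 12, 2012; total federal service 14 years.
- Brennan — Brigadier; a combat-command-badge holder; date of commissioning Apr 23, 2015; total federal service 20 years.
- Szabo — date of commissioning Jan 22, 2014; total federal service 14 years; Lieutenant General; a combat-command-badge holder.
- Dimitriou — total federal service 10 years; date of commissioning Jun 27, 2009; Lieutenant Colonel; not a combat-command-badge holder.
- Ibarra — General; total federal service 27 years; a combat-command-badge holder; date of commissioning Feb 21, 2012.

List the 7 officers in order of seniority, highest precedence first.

Ibarra, Szabo, Vance, Brennan, Halvorsen, Leclerc, Dimitriou

By grade: Ibarra (General); then Szabo and Vance (Lieutenant General); then Brennan (Brigadier); then Halvorsen, Leclerc and Dimitriou (Lieutenant Colonel).
Szabo and Vance both have date of commissioning Jan 22, 2014, so the next rule applies.
Szabo and Vance are each a combat-command-badge holder, so the next rule applies.
Among Szabo and Vance, alphabetically by surname: Szabo before Vance.
Among Halvorsen, Leclerc and Dimitriou, by date of commissioning (later first) (reversed rule for this group): Halvorsen and Leclerc (Mar 12, 2012) before Dimitriou (Jun 27, 2009).
Halvorsen and Leclerc are each a combat-command-badge holder, so the next rule applies.
Among Halvorsen and Leclerc, alphabetically by surname: Halvorsen before Leclerc.
Full order: Ibarra, Szabo, Vance, Brennan, Halvorsen, Leclerc, Dimitriou.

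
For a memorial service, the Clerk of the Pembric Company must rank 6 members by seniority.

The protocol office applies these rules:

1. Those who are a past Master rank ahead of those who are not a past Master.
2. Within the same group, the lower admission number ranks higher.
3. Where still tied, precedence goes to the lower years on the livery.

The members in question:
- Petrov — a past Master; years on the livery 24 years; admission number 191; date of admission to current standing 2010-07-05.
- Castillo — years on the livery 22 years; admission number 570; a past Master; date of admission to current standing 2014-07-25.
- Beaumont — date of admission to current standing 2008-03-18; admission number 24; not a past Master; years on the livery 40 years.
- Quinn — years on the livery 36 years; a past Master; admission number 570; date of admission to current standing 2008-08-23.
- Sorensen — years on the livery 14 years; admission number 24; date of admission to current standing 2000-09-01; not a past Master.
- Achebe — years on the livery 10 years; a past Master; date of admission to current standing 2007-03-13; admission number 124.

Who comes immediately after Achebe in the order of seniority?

By the first rule: Achebe, Petrov, Castillo and Quinn (each a past Master); then Sorensen and Beaumont (both not a past Master).
Among Achebe, Petrov, Castillo and Quinn, by admission number (lower first): Achebe (124) before Petrov (191) before Castillo and Quinn (570).
Among Castillo and Quinn, by years on the livery (lower first): Castillo (22 years) before Quinn (36 years).
Sorensen and Beaumont both have admission number 24, so the next rule applies.
Among Sorensen and Beaumont, by years on the livery (lower first): Sorensen (14 years) before Beaumont (40 years).
Order: Achebe, Petrov, Castillo, Quinn, Sorensen, Beaumont.

Petrov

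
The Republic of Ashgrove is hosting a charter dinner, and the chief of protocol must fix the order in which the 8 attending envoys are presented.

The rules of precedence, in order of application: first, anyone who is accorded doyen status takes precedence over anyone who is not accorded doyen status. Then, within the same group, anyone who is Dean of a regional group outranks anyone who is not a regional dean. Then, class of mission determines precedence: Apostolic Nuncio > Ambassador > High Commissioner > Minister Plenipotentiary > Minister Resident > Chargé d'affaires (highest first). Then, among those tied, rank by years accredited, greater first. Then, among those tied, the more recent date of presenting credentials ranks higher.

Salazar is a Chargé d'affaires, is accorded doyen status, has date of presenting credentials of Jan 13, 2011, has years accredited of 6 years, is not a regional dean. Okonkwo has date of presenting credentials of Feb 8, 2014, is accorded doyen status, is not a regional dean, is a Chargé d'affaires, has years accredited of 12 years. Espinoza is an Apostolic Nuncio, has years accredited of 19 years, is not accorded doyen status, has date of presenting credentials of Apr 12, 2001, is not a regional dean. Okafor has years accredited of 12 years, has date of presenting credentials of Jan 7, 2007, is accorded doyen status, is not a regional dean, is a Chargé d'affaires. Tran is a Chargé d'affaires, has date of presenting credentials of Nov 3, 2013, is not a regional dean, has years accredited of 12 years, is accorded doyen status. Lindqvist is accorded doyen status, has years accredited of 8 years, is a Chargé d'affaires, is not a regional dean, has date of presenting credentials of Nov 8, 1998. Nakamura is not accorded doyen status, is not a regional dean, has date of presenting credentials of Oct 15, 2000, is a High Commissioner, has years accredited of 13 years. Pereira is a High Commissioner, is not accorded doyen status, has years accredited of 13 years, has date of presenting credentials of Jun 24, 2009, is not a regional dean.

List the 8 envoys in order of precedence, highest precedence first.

Okonkwo, Tran, Okafor, Lindqvist, Salazar, Espinoza, Pereira, Nakamura

By the first rule: Okonkwo, Tran, Okafor, Lindqvist and Salazar (each accorded doyen status); then Espinoza, Pereira and Nakamura (each not accorded doyen status).
Okonkwo, Tran, Okafor, Lindqvist and Salazar are each not a regional dean, so the next rule applies.
Okonkwo, Tran, Okafor, Lindqvist and Salazar are each Chargé d'affaires, so the next rule applies.
Among Okonkwo, Tran, Okafor, Lindqvist and Salazar, by years accredited (higher first): Okonkwo, Tran and Okafor (12 years) before Lindqvist (8 years) before Salazar (6 years).
Among Okonkwo, Tran and Okafor, by date of presenting credentials (later first): Okonkwo (Feb 8, 2014) before Tran (Nov 3, 2013) before Okafor (Jan 7, 2007).
Espinoza, Pereira and Nakamura are each not a regional dean, so the next rule applies.
Among Espinoza, Pereira and Nakamura, by class of mission: Espinoza (Apostolic Nuncio) before Pereira and Nakamura (High Commissioner).
Pereira and Nakamura both have years accredited 13 years, so the next rule applies.
Among Pereira and Nakamura, by date of presenting credentials (later first): Pereira (Jun 24, 2009) before Nakamura (Oct 15, 2000).
Full order: Okonkwo, Tran, Okafor, Lindqvist, Salazar, Espinoza, Pereira, Nakamura.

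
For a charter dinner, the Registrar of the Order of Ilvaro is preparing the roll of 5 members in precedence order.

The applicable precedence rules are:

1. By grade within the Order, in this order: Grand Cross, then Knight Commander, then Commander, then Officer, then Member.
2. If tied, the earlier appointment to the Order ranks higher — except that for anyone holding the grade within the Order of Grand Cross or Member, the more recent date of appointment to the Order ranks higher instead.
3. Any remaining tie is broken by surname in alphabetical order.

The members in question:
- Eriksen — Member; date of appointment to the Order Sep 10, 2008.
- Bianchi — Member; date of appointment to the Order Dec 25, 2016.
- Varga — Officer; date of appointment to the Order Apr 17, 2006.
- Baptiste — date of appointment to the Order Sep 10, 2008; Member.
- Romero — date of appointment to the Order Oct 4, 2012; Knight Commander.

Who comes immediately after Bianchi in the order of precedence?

Baptiste

By grade within the Order: Romero (Knight Commander); then Varga (Officer); then Bianchi, Baptiste and Eriksen (Member).
Among Bianchi, Baptiste and Eriksen, by date of appointment to the Order (later first) (reversed rule for this group): Bianchi (Dec 25, 2016) before Baptiste and Eriksen (Sep 10, 2008).
Among Baptiste and Eriksen, alphabetically by surname: Baptiste before Eriksen.
Order: Romero, Varga, Bianchi, Baptiste, Eriksen.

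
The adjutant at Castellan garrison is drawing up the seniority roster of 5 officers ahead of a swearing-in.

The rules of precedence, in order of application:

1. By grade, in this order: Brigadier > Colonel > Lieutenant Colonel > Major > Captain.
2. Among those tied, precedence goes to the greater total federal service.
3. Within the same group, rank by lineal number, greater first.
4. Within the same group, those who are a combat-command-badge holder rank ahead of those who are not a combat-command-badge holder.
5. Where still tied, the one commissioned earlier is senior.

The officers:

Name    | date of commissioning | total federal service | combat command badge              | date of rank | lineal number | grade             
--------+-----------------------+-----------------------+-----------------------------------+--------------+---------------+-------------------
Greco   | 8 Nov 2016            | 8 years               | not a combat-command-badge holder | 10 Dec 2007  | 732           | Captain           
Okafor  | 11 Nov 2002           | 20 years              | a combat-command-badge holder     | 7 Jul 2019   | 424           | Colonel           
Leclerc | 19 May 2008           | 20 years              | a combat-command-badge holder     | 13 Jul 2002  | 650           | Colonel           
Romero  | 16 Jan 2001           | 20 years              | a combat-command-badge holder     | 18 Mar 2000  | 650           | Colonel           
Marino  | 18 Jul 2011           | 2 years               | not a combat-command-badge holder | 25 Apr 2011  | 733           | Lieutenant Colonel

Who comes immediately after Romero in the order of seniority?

By grade: Romero, Leclerc and Okafor (Colonel); then Marino (Lieutenant Colonel); then Greco (Captain).
Romero, Leclerc and Okafor all have total federal service 20 years, so the next rule applies.
Among Romero, Leclerc and Okafor, by lineal number (higher first): Romero and Leclerc (650) before Okafor (424).
Romero and Leclerc are each a combat-command-badge holder, so the next rule applies.
Among Romero and Leclerc, by date of commissioning (earlier first): Romero (16 Jan 2001) before Leclerc (19 May 2008).
Order: Romero, Leclerc, Okafor, Marino, Greco.

Leclerc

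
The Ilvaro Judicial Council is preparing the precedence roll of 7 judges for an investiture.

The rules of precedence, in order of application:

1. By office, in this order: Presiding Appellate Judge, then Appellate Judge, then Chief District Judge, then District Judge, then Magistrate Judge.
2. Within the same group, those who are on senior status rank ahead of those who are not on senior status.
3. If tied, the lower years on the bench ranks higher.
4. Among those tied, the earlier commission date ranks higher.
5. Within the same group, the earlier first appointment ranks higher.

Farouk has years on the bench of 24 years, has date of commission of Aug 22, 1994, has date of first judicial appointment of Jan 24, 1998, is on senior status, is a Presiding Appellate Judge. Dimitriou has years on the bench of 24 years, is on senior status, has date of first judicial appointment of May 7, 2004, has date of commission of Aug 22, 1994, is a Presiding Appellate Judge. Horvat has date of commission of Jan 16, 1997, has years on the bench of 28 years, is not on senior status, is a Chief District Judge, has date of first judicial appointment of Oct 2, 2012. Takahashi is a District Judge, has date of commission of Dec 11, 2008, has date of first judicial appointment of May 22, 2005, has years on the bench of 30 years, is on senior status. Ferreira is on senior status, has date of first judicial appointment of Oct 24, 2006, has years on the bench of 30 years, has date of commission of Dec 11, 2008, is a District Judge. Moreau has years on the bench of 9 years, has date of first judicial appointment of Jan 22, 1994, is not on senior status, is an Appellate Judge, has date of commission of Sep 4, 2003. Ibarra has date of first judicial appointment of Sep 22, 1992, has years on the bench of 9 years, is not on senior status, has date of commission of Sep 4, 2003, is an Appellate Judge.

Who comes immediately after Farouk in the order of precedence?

Dimitriou

By office: Farouk and Dimitriou (Presiding Appellate Judge); then Ibarra and Moreau (Appellate Judge); then Horvat (Chief District Judge); then Takahashi and Ferreira (District Judge).
Farouk and Dimitriou are each on senior status, so the next rule applies.
Farouk and Dimitriou both have years on the bench 24 years, so the next rule applies.
Farouk and Dimitriou both have date of commission Aug 22, 1994, so the next rule applies.
Among Farouk and Dimitriou, by date of first judicial appointment (earlier first): Farouk (Jan 24, 1998) before Dimitriou (May 7, 2004).
Ibarra and Moreau are each not on senior status, so the next rule applies.
Ibarra and Moreau both have years on the bench 9 years, so the next rule applies.
Ibarra and Moreau both have date of commission Sep 4, 2003, so the next rule applies.
Among Ibarra and Moreau, by date of first judicial appointment (earlier first): Ibarra (Sep 22, 1992) before Moreau (Jan 22, 1994).
Takahashi and Ferreira are each on senior status, so the next rule applies.
Takahashi and Ferreira both have years on the bench 30 years, so the next rule applies.
Takahashi and Ferreira both have date of commission Dec 11, 2008, so the next rule applies.
Among Takahashi and Ferreira, by date of first judicial appointment (earlier first): Takahashi (May 22, 2005) before Ferreira (Oct 24, 2006).
Order: Farouk, Dimitriou, Ibarra, Moreau, Horvat, Takahashi, Ferreira.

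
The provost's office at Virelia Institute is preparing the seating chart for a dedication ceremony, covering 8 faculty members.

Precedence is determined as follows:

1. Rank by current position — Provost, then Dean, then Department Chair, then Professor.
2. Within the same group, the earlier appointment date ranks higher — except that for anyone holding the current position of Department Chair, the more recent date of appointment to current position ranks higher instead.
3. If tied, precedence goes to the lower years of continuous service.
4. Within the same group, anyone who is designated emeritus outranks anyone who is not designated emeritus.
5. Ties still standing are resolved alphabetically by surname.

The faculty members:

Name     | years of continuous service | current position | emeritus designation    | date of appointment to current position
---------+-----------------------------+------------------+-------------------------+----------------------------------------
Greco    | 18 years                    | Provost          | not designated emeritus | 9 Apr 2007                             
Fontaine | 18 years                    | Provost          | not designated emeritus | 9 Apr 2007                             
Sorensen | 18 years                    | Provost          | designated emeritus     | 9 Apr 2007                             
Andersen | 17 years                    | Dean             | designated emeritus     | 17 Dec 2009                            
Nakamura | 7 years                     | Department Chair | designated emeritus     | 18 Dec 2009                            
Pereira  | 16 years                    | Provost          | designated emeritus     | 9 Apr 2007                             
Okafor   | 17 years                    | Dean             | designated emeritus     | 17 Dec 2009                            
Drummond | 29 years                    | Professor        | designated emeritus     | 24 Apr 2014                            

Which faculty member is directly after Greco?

By current position: Pereira, Sorensen, Fontaine and Greco (Provost); then Andersen and Okafor (Dean); then Nakamura (Department Chair); then Drummond (Professor).
Pereira, Sorensen, Fontaine and Greco all have date of appointment to current position 9 Apr 2007, so the next rule applies.
Among Pereira, Sorensen, Fontaine and Greco, by years of continuous service (lower first): Pereira (16 years) before Sorensen, Fontaine and Greco (18 years).
Among Sorensen, Fontaine and Greco, designated emeritus before not designated emeritus: Sorensen (designated emeritus) before Fontaine and Greco (not designated emeritus).
Among Fontaine and Greco, alphabetically by surname: Fontaine before Greco.
Andersen and Okafor both have date of appointment to current position 17 Dec 2009, so the next rule applies.
Andersen and Okafor both have years of continuous service 17 years, so the next rule applies.
Andersen and Okafor are each designated emeritus, so the next rule applies.
Among Andersen and Okafor, alphabetically by surname: Andersen before Okafor.
Order: Pereira, Sorensen, Fontaine, Greco, Andersen, Okafor, Nakamura, Drummond.

Andersen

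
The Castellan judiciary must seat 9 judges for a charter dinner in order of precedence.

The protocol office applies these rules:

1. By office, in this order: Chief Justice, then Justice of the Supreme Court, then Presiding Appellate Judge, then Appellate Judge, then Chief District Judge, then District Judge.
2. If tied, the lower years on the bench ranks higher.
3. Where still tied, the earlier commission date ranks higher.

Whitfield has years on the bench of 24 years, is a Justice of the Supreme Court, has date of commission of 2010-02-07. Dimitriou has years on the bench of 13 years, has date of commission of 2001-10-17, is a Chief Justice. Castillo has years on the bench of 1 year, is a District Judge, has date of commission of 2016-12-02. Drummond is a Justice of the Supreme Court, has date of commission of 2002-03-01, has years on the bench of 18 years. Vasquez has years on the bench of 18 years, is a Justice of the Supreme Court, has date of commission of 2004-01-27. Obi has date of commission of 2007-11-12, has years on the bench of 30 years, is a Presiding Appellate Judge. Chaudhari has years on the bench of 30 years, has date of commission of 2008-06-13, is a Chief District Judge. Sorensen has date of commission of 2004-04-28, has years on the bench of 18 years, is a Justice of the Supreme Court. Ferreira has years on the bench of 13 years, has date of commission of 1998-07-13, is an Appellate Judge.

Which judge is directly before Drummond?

By office: Dimitriou (Chief Justice); then Drummond, Vasquez, Sorensen and Whitfield (Justice of the Supreme Court); then Obi (Presiding Appellate Judge); then Ferreira (Appellate Judge); then Chaudhari (Chief District Judge); then Castillo (District Judge).
Among Drummond, Vasquez, Sorensen and Whitfield, by years on the bench (lower first): Drummond, Vasquez and Sorensen (18 years) before Whitfield (24 years).
Among Drummond, Vasquez and Sorensen, by date of commission (earlier first): Drummond (2002-03-01) before Vasquez (2004-01-27) before Sorensen (2004-04-28).
Order: Dimitriou, Drummond, Vasquez, Sorensen, Whitfield, Obi, Ferreira, Chaudhari, Castillo.

Dimitriou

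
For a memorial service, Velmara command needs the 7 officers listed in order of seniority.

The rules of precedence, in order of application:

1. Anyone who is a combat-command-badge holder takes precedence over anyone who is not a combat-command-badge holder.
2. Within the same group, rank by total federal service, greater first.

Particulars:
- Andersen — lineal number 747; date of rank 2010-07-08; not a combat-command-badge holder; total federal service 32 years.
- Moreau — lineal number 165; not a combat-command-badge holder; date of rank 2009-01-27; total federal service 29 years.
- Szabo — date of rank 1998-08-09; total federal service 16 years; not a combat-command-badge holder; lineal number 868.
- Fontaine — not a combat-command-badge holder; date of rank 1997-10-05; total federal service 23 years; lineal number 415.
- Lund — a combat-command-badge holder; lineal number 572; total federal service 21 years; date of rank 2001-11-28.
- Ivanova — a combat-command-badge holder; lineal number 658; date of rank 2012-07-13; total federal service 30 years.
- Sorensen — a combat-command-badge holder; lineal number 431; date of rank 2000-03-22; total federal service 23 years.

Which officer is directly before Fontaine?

Moreau

By the first rule: Ivanova, Sorensen and Lund (each a combat-command-badge holder); then Andersen, Moreau, Fontaine and Szabo (each not a combat-command-badge holder).
Among Ivanova, Sorensen and Lund, by total federal service (higher first): Ivanova (30 years) before Sorensen (23 years) before Lund (21 years).
Among Andersen, Moreau, Fontaine and Szabo, by total federal service (higher first): Andersen (32 years) before Moreau (29 years) before Fontaine (23 years) before Szabo (16 years).
Order: Ivanova, Sorensen, Lund, Andersen, Moreau, Fontaine, Szabo.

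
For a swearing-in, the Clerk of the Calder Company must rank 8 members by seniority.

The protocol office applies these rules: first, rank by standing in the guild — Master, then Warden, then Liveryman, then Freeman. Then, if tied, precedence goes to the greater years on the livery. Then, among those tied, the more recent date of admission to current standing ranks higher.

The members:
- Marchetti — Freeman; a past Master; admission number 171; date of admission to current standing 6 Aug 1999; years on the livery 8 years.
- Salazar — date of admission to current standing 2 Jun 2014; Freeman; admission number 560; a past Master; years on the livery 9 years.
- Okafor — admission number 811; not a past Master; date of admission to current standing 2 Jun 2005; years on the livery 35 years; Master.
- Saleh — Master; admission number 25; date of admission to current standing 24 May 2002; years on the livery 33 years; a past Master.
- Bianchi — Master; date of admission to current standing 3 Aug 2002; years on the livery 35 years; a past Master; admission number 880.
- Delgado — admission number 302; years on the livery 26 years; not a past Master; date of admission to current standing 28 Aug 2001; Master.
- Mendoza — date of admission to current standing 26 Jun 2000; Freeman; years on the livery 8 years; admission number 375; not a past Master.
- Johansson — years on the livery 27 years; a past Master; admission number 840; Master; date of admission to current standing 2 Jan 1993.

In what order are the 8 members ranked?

Okafor, Bianchi, Saleh, Johansson, Delgado, Salazar, Mendoza, Marchetti

By standing in the guild: Okafor, Bianchi, Saleh, Johansson and Delgado (Master); then Salazar, Mendoza and Marchetti (Freeman).
Among Okafor, Bianchi, Saleh, Johansson and Delgado, by years on the livery (higher first): Okafor and Bianchi (35 years) before Saleh (33 years) before Johansson (27 years) before Delgado (26 years).
Among Okafor and Bianchi, by date of admission to current standing (later first): Okafor (2 Jun 2005) before Bianchi (3 Aug 2002).
Among Salazar, Mendoza and Marchetti, by years on the livery (higher first): Salazar (9 years) before Mendoza and Marchetti (8 years).
Among Mendoza and Marchetti, by date of admission to current standing (later first): Mendoza (26 Jun 2000) before Marchetti (6 Aug 1999).
Full order: Okafor, Bianchi, Saleh, Johansson, Delgado, Salazar, Mendoza, Marchetti.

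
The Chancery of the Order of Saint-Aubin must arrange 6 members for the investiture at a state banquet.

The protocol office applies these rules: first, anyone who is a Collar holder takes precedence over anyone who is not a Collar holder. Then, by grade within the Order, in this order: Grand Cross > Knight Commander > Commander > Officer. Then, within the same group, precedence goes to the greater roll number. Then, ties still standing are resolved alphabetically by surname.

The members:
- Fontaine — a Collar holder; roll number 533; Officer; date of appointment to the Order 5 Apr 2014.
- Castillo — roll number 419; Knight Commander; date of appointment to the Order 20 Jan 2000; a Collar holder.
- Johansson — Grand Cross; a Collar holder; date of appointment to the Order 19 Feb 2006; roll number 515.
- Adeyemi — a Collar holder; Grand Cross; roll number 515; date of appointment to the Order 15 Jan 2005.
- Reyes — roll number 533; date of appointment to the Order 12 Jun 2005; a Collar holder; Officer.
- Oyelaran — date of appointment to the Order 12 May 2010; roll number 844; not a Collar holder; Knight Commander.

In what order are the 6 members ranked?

By the first rule: Adeyemi, Johansson, Castillo, Fontaine and Reyes (each a Collar holder); then Oyelaran (not a Collar holder).
Among Adeyemi, Johansson, Castillo, Fontaine and Reyes, by grade within the Order: Adeyemi and Johansson (Grand Cross) before Castillo (Knight Commander) before Fontaine and Reyes (Officer).
Adeyemi and Johansson both have roll number 515, so the next rule applies.
Among Adeyemi and Johansson, alphabetically by surname: Adeyemi before Johansson.
Fontaine and Reyes both have roll number 533, so the next rule applies.
Among Fontaine and Reyes, alphabetically by surname: Fontaine before Reyes.
Full order: Adeyemi, Johansson, Castillo, Fontaine, Reyes, Oyelaran.

Adeyemi, Johansson, Castillo, Fontaine, Reyes, Oyelaran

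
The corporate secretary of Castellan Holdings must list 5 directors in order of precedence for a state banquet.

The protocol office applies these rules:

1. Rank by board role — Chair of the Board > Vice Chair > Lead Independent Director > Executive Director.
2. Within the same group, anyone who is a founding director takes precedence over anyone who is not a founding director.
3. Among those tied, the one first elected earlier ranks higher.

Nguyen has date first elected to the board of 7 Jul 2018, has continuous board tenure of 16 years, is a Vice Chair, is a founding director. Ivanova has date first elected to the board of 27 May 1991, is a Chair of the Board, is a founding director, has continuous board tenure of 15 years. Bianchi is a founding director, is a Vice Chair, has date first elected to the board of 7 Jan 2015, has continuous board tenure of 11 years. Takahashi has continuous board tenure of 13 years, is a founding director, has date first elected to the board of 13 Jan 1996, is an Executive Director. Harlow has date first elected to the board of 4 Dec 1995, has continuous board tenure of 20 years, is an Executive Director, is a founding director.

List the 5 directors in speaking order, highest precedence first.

Ivanova, Bianchi, Nguyen, Harlow, Takahashi

By board role: Ivanova (Chair of the Board); then Bianchi and Nguyen (Vice Chair); then Harlow and Takahashi (Executive Director).
Bianchi and Nguyen are each a founding director, so the next rule applies.
Among Bianchi and Nguyen, by date first elected to the board (earlier first): Bianchi (7 Jan 2015) before Nguyen (7 Jul 2018).
Harlow and Takahashi are each a founding director, so the next rule applies.
Among Harlow and Takahashi, by date first elected to the board (earlier first): Harlow (4 Dec 1995) before Takahashi (13 Jan 1996).
Full order: Ivanova, Bianchi, Nguyen, Harlow, Takahashi.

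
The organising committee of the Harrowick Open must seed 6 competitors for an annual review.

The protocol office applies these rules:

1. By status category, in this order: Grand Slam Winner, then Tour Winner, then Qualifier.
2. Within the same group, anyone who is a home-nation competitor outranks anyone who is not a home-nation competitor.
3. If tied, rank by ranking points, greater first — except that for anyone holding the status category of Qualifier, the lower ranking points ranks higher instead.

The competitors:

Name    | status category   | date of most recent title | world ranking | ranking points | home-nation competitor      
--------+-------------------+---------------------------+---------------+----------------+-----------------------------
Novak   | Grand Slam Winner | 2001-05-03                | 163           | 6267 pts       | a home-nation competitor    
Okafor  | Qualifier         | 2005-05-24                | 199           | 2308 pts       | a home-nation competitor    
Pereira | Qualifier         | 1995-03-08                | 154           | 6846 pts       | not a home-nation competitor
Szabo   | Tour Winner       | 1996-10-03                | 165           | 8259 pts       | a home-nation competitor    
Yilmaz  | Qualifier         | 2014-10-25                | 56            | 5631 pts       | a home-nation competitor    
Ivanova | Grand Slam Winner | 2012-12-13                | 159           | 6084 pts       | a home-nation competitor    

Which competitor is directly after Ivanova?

Szabo

By status category: Novak and Ivanova (Grand Slam Winner); then Szabo (Tour Winner); then Okafor, Yilmaz and Pereira (Qualifier).
Novak and Ivanova are each a home-nation competitor, so the next rule applies.
Among Novak and Ivanova, by ranking points (higher first): Novak (6267 pts) before Ivanova (6084 pts).
Among Okafor, Yilmaz and Pereira, a home-nation competitor before not a home-nation competitor: Okafor and Yilmaz (a home-nation competitor) before Pereira (not a home-nation competitor).
Among Okafor and Yilmaz, by ranking points (lower first) (reversed rule for this group): Okafor (2308 pts) before Yilmaz (5631 pts).
Order: Novak, Ivanova, Szabo, Okafor, Yilmaz, Pereira.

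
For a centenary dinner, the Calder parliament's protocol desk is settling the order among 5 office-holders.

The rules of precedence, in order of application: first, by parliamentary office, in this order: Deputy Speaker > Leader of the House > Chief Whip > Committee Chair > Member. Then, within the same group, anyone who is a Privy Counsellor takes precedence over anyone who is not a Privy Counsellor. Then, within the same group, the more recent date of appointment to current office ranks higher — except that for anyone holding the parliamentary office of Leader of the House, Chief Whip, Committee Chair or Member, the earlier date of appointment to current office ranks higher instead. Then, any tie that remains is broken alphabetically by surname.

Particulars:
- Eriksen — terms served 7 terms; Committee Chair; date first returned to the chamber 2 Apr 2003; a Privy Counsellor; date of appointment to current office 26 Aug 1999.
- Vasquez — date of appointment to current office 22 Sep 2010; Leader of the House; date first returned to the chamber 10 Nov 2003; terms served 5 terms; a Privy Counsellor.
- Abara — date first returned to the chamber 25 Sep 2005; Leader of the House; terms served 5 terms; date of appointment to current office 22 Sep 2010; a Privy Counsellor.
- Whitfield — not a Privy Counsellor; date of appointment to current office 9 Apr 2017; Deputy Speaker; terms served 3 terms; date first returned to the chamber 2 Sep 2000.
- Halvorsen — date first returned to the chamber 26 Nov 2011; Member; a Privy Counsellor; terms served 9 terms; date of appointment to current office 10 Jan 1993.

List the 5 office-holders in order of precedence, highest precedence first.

By parliamentary office: Whitfield (Deputy Speaker); then Abara and Vasquez (Leader of the House); then Eriksen (Committee Chair); then Halvorsen (Member).
Abara and Vasquez are each a Privy Counsellor, so the next rule applies.
Abara and Vasquez both have date of appointment to current office 22 Sep 2010, so the next rule applies.
Among Abara and Vasquez, alphabetically by surname: Abara before Vasquez.
Full order: Whitfield, Abara, Vasquez, Eriksen, Halvorsen.

Whitfield, Abara, Vasquez, Eriksen, Halvorsen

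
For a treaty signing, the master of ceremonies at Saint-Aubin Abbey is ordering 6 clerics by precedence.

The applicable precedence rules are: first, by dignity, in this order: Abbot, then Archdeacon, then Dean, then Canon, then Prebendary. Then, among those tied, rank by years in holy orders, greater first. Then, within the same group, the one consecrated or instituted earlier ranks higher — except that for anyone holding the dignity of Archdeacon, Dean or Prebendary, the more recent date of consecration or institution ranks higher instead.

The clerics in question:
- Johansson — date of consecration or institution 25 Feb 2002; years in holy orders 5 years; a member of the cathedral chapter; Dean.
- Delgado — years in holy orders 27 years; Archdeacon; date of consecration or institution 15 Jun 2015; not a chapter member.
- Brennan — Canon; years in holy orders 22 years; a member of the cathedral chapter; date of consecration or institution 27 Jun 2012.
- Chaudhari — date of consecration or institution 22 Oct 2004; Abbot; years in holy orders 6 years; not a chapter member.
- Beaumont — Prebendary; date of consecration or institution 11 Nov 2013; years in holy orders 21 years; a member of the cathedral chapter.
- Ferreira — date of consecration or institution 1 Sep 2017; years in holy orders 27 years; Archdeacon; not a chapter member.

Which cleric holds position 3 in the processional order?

Delgado

By dignity: Chaudhari (Abbot); then Ferreira and Delgado (Archdeacon); then Johansson (Dean); then Brennan (Canon); then Beaumont (Prebendary).
Ferreira and Delgado both have years in holy orders 27 years, so the next rule applies.
Among Ferreira and Delgado, by date of consecration or institution (later first) (reversed rule for this group): Ferreira (1 Sep 2017) before Delgado (15 Jun 2015).
Order: Chaudhari, Ferreira, Delgado, Johansson, Brennan, Beaumont.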